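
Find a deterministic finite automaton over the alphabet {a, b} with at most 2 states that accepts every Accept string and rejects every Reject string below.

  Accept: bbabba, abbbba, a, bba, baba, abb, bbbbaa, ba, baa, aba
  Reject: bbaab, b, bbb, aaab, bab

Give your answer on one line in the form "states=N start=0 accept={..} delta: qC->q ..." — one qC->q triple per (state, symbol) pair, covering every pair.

Grow the machine one transition at a time. Run the examples from 0; the earliest place one falls off (shortest prefix, ties alphabetical) gets sent to the lowest-numbered state that keeps every Accept/Reject pair distinguishable — a pair clashes when both reach the same state with identical unread suffix — and to a fresh state only if none does.
a: 0a undefined. 0a->0: ok.
b: 0b undefined. 0b->0: no, bbabba/bbaab meet in 0. Open state 1: 0b->1.
ba: 1a undefined. 1a->0: ok.
bb: 1b undefined. 1b->0: ok.
All examples now run through 2 states with every (state, symbol) defined. Accept strings end in {0}, Reject strings end in {1}; accept={0}.

states=2 start=0 accept={0} delta: 0a->0 0b->1 1a->0 1b->0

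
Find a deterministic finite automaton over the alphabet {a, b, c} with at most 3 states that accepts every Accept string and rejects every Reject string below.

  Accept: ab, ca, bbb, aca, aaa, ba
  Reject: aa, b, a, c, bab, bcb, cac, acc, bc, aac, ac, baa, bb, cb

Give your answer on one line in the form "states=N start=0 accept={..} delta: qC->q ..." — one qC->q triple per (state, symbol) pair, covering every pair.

Grow the machine one transition at a time. Run the examples from 0; the earliest place one falls off (shortest prefix, ties alphabetical) gets sent to the lowest-numbered state that keeps every Accept/Reject pair distinguishable — a pair clashes when both reach the same state with identical unread suffix — and to a fresh state only if none does.
a: 0a undefined. 0a->0: no, ab/b meet in 0 with "b" left. Open state 1: 0a->1.
b: 0b undefined. 0b->0: no, ab/bab meet in 1 with "b" left. 0b->1: no, ab/bb meet in 1 with "b" left. Open state 2: 0b->2.
c: 0c undefined. 0c->0: no, ca/a meet in 1. 0c->1: no, ab/cb meet in 1 with "b" left. 0c->2: ok.
aa: 1a undefined. 1a->0: no, aaa/a meet in 1. 1a->1: no, aaa/aa meet in 1. 1a->2: ok.
ab: 1b undefined. 1b->0: ok.
ac: 1c undefined. 1c->0: no, ab/ac meet in 0. 1c->1: no, aca/aa meet in 2. 1c->2: ok.
ba: 2a undefined. 2a->0: ok.
bb: 2b undefined. 2b->0: no, ab/bb meet in 0. 2b->1: ok.
bc: 2c undefined. 2c->0: no, ab/acc meet in 0. 2c->1: no, ab/bcb meet in 0. 2c->2: ok.
All examples now run through 3 states with every (state, symbol) defined. Accept strings end in {0}, Reject strings end in {1,2}; accept={0}.

states=3 start=0 accept={0} delta: 0a->1 0b->2 0c->2 1a->2 1b->0 1c->2 2a->0 2b->1 2c->2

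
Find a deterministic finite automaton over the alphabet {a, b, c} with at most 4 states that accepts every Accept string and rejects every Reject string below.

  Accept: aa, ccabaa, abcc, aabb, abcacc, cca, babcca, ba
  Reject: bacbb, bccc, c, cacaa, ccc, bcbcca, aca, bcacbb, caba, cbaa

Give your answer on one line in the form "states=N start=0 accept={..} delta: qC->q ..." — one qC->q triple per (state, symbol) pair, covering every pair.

Fold the examples into a partial DFA from state 0: repeatedly fix the first undefined (state, symbol) met by the shortest-then-alphabetical prefix, trying targets in increasing order and rejecting any under which an Accept and a Reject string meet in one state with the same remainder; add a state when all current targets are rejected. Accepting states are where Accept strings end.
a: 0a undefined. 0a->0: ok.
b: 0b undefined. 0b->0: ok.
c: 0c undefined. 0c->0: no, aa/bacbb meet in 0. Open state 1: 0c->1.
ca: 1a undefined. 1a->0: no, aa/cacaa meet in 0. 1a->1: no, abcacc/bccc meet in 1 with "cc" left. Open state 2: 1a->2.
cb: 1b undefined. 1b->0: no, aa/bacbb meet in 0. 1b->1: ok.
cc: 1c undefined. 1c->0: ok.
cab: 2b undefined. 2b->0: no, aa/caba meet in 0. 2b->1: ok.
cac: 2c undefined. 2c->0: no, aa/cacaa meet in 0. 2c->1: ok.
cbaa: 2a undefined. 2a->0: no, aa/cacaa meet in 0. 2a->1: ok.
All examples now run through 3 states with every (state, symbol) defined. Accept strings end in {0}, Reject strings end in {1,2}; accept={0}.

states=3 start=0 accept={0} delta: 0a->0 0b->0 0c->1 1a->2 1b->1 1c->0 2a->1 2b->1 2c->1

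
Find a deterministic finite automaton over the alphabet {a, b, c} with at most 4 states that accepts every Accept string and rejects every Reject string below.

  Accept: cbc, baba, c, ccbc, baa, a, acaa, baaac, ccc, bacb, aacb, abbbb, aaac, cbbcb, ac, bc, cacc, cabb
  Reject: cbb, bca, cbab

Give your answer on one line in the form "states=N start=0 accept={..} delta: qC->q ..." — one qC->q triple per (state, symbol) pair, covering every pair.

State merging on the prefix tree: take the shortest (then alphabetical) example prefix whose next move is undefined and point that move at state 0, else 1, else 2, ...; a target is out if some Accept/Reject pair would then sit in one state with the same input left (inseparable). If every existing state is out, open a new one.
a: 0a undefined. 0a->0: ok.
b: 0b undefined. 0b->0: ok.
c: 0c undefined. 0c->0: no, cbc/cbb meet in 0. Open state 1: 0c->1.
ca: 1a undefined. 1a->0: no, baba/bca meet in 0. 1a->1: no, c/bca meet in 1. Open state 2: 1a->2.
cb: 1b undefined. 1b->0: no, baba/cbb meet in 0. 1b->1: no, c/cbb meet in 1. 1b->2: no, bacb/bca meet in 2. Open state 3: 1b->3.
cc: 1c undefined. 1c->0: ok.
cab: 2b undefined. 2b->0: ok.
cac: 2c undefined. 2c->0: ok.
cba: 3a undefined. 3a->0: no, baba/cbab meet in 0. 3a->1: no, bacb/cbab meet in 3. 3a->2: no, baba/cbab meet in 0. 3a->3: ok.
cbb: 3b undefined. 3b->0: no, baba/cbb meet in 0. 3b->1: no, c/cbb meet in 1. 3b->2: ok.
cbc: 3c undefined. 3c->0: ok.
acaa: 2a undefined. 2a->0: ok.
All examples now run through 4 states with every (state, symbol) defined. Accept strings end in {0,1,3}, Reject strings end in {2}; accept={0,1,3}.

states=4 start=0 accept={0,1,3} delta: 0a->0 0b->0 0c->1 1a->2 1b->3 1c->0 2a->0 2b->0 2c->0 3a->3 3b->2 3c->0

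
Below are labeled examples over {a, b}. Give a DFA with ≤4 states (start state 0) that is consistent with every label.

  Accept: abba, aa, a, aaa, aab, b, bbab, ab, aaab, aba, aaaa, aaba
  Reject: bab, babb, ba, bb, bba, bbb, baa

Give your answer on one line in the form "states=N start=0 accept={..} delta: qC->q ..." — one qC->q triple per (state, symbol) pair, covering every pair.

states=4 start=0 accept={1,2} delta: 0a->1 0b->2 1a->1 1b->1 2a->3 2b->3 3a->0 3b->3

Grow the machine one transition at a time. Run the examples from 0; the earliest place one falls off (shortest prefix, ties alphabetical) gets sent to the lowest-numbered state that keeps every Accept/Reject pair distinguishable — a pair clashes when both reach the same state with identical unread suffix — and to a fresh state only if none does.
a: 0a undefined. 0a->0: no, abba/bba meet in 0 with "bba" left. Open state 1: 0a->1.
b: 0b undefined. 0b->0: no, aa/baa meet in 1 with "a" left. 0b->1: no, aa/ba meet in 1 with "a" left. Open state 2: 0b->2.
aa: 1a undefined. 1a->0: no, aaba/ba meet in 2 with "a" left. 1a->1: ok.
ab: 1b undefined. 1b->0: no, abba/ba meet in 2 with "a" left. 1b->1: ok.
ba: 2a undefined. 2a->0: no, abba/baa meet in 1. 2a->1: no, abba/bab meet in 1. 2a->2: no, b/ba meet in 2. Open state 3: 2a->3.
bb: 2b undefined. 2b->0: no, abba/bba meet in 1. 2b->1: no, abba/bb meet in 1. 2b->2: no, b/bb meet in 2. 2b->3: ok.
baa: 3a undefined. 3a->0: ok.
bab: 3b undefined. 3b->0: no, b/babb meet in 2. 3b->1: no, abba/bab meet in 1. 3b->2: no, b/bab meet in 2. 3b->3: ok.
All examples now run through 4 states with every (state, symbol) defined. Accept strings end in {1,2}, Reject strings end in {0,3}; accept={1,2}.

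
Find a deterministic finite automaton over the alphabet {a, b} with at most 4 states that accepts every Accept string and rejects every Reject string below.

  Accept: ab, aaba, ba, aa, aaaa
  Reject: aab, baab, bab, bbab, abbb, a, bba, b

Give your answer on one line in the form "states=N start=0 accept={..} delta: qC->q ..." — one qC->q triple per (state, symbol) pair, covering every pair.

states=4 start=0 accept={0,2} delta: 0a->1 0b->1 1a->2 1b->2 2a->3 2b->3 3a->0 3b->1

Grow the machine one transition at a time. Run the examples from 0; the earliest place one falls off (shortest prefix, ties alphabetical) gets sent to the lowest-numbered state that keeps every Accept/Reject pair distinguishable — a pair clashes when both reach the same state with identical unread suffix — and to a fresh state only if none does.
a: 0a undefined. 0a->0: no, ab/aab meet in 0 with "b" left. Open state 1: 0a->1.
b: 0b undefined. 0b->0: no, ab/bab meet in 1 with "b" left. 0b->1: ok.
aa: 1a undefined. 1a->0: no, ab/baab meet in 1 with "b" left. 1a->1: no, ab/aab meet in 1 with "b" left. Open state 2: 1a->2.
ab: 1b undefined. 1b->0: no, ab/bbab meet in 0. 1b->1: no, ab/abbb meet in 1. 1b->2: ok.
aaa: 2a undefined. 2a->0: no, aaaa/baab meet in 1. 2a->1: no, ab/baab meet in 2. 2a->2: no, ab/bba meet in 2. Open state 3: 2a->3.
aab: 2b undefined. 2b->0: no, aaba/abbb meet in 1. 2b->1: no, ab/abbb meet in 2. 2b->2: no, ab/aab meet in 2. 2b->3: ok.
aaaa: 3a undefined. 3a->0: ok.
abbb: 3b undefined. 3b->0: no, aaba/baab meet in 0. 3b->1: ok.
All examples now run through 4 states with every (state, symbol) defined. Accept strings end in {0,2}, Reject strings end in {1,3}; accept={0,2}.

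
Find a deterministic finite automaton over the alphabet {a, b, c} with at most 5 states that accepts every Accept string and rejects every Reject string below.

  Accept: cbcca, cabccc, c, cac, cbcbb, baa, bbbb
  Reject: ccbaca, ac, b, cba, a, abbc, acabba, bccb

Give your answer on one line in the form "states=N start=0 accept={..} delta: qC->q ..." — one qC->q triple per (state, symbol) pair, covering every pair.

Fold the examples into a partial DFA from state 0: repeatedly fix the first undefined (state, symbol) met by the shortest-then-alphabetical prefix, trying targets in increasing order and rejecting any under which an Accept and a Reject string meet in one state with the same remainder; add a state when all current targets are rejected. Accepting states are where Accept strings end.
a: 0a undefined. 0a->0: no, c/ac meet in 0 with "c" left. Open state 1: 0a->1.
b: 0b undefined. 0b->0: no, bbbb/b meet in 0. 0b->1: ok.
c: 0c undefined. 0c->0: no, cac/ac meet in 1 with "c" left. 0c->1: no, c/b meet in 1. Open state 2: 0c->2.
ab: 1b undefined. 1b->0: ok.
ac: 1c undefined. 1c->0: no, bbbb/ac meet in 0. 1c->1: no, bbbb/bccb meet in 0. 1c->2: no, c/ac meet in 2. Open state 3: 1c->3.
ba: 1a undefined. 1a->0: no, baa/b meet in 1. 1a->1: no, baa/b meet in 1. 1a->2: ok.
ca: 2a undefined. 2a->0: ok.
cb: 2b undefined. 2b->0: no, cbcbb/b meet in 1. 2b->1: no, c/cba meet in 2. 2b->2: no, baa/cba meet in 0. 2b->3: ok.
cc: 2c undefined. 2c->0: ok.
aca: 3a undefined. 3a->0: no, baa/cba meet in 0. 3a->1: no, c/acabba meet in 2. 3a->2: no, c/cba meet in 2. 3a->3: ok.
bcc: 3c undefined. 3c->0: ok.
acab: 3b undefined. 3b->0: no, cabccc/acabba meet in 2. 3b->1: ok.
All examples now run through 4 states with every (state, symbol) defined. Accept strings end in {0,2}, Reject strings end in {1,3}; accept={0,2}.

states=4 start=0 accept={0,2} delta: 0a->1 0b->1 0c->2 1a->2 1b->0 1c->3 2a->0 2b->3 2c->0 3a->3 3b->1 3c->0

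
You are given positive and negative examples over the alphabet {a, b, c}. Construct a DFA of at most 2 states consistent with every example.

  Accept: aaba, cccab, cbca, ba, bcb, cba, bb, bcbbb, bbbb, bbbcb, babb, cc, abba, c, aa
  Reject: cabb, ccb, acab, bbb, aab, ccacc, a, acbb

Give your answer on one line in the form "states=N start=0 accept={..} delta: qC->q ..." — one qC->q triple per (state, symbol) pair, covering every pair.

states=2 start=0 accept={0} delta: 0a->1 0b->1 0c->0 1a->0 1b->0 1c->1

State merging on the prefix tree: take the shortest (then alphabetical) example prefix whose next move is undefined and point that move at state 0, else 1, else 2, ...; a target is out if some Accept/Reject pair would then sit in one state with the same input left (inseparable). If every existing state is out, open a new one.
a: 0a undefined. 0a->0: no, aa/a meet in 0. Open state 1: 0a->1.
b: 0b undefined. 0b->0: no, ba/a meet in 1. 0b->1: ok.
c: 0c undefined. 0c->0: ok.
aa: 1a undefined. 1a->0: ok.
ab: 1b undefined. 1b->0: ok.
ac: 1c undefined. 1c->0: no, aaba/acab meet in 0. 1c->1: ok.
All examples now run through 2 states with every (state, symbol) defined. Accept strings end in {0}, Reject strings end in {1}; accept={0}.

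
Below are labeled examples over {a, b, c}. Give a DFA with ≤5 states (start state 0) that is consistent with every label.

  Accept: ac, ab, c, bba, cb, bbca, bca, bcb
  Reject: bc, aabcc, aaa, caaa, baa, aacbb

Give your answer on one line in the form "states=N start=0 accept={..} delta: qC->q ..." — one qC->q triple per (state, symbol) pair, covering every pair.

Fold the examples into a partial DFA from state 0: repeatedly fix the first undefined (state, symbol) met by the shortest-then-alphabetical prefix, trying targets in increasing order and rejecting any under which an Accept and a Reject string meet in one state with the same remainder; add a state when all current targets are rejected. Accepting states are where Accept strings end.
a: 0a undefined. 0a->0: ok.
b: 0b undefined. 0b->0: no, ac/bc meet in 0 with "c" left. Open state 1: 0b->1.
c: 0c undefined. 0c->0: no, ac/aaa meet in 0. 0c->1: ok.
ba: 1a undefined. 1a->0: ok.
bb: 1b undefined. 1b->0: no, ac/aacbb meet in 1. 1b->1: no, ac/aacbb meet in 1. Open state 2: 1b->2.
bc: 1c undefined. 1c->0: no, ac/aabcc meet in 1. 1c->1: no, ac/bc meet in 1. 1c->2: no, cb/bc meet in 2. Open state 3: 1c->3.
bba: 2a undefined. 2a->0: no, bba/aaa meet in 0. 2a->1: ok.
bbc: 2c undefined. 2c->0: no, bbca/aaa meet in 0. 2c->1: no, bbca/aaa meet in 0. 2c->2: ok.
bca: 3a undefined. 3a->0: no, bca/aaa meet in 0. 3a->1: ok.
bcb: 3b undefined. 3b->0: no, bcb/aaa meet in 0. 3b->1: ok.
aabcc: 3c undefined. 3c->0: ok.
aacbb: 2b undefined. 2b->0: ok.
All examples now run through 4 states with every (state, symbol) defined. Accept strings end in {1,2}, Reject strings end in {0,3}; accept={1,2}.

states=4 start=0 accept={1,2} delta: 0a->0 0b->1 0c->1 1a->0 1b->2 1c->3 2a->1 2b->0 2c->2 3a->1 3b->1 3c->0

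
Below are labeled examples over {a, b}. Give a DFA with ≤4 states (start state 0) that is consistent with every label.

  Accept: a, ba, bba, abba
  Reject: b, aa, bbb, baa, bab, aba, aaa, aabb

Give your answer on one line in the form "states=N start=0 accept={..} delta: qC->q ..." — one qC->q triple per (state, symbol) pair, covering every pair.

states=3 start=0 accept={1} delta: 0a->1 0b->0 1a->2 1b->2 2a->0 2b->0

Grow the machine one transition at a time. Run the examples from 0; the earliest place one falls off (shortest prefix, ties alphabetical) gets sent to the lowest-numbered state that keeps every Accept/Reject pair distinguishable — a pair clashes when both reach the same state with identical unread suffix — and to a fresh state only if none does.
a: 0a undefined. 0a->0: no, a/aa meet in 0. Open state 1: 0a->1.
b: 0b undefined. 0b->0: ok.
aa: 1a undefined. 1a->0: no, a/aaa meet in 1. 1a->1: no, a/aa meet in 1. Open state 2: 1a->2.
ab: 1b undefined. 1b->0: no, a/aba meet in 1. 1b->1: no, a/bab meet in 1. 1b->2: ok.
aaa: 2a undefined. 2a->0: ok.
aab: 2b undefined. 2b->0: ok.
All examples now run through 3 states with every (state, symbol) defined. Accept strings end in {1}, Reject strings end in {0,2}; accept={1}.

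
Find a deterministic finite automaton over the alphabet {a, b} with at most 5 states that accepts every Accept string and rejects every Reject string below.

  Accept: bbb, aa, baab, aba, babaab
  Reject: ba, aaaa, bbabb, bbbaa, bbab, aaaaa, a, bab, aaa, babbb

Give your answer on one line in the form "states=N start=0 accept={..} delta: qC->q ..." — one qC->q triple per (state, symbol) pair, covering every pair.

states=5 start=0 accept={2} delta: 0a->1 0b->2 1a->2 1b->1 2a->3 2b->0 3a->0 3b->4 4a->3 4b->1

Fold the examples into a partial DFA from state 0: repeatedly fix the first undefined (state, symbol) met by the shortest-then-alphabetical prefix, trying targets in increasing order and rejecting any under which an Accept and a Reject string meet in one state with the same remainder; add a state when all current targets are rejected. Accepting states are where Accept strings end.
a: 0a undefined. 0a->0: no, aa/aaaa meet in 0. Open state 1: 0a->1.
b: 0b undefined. 0b->0: no, aa/bbbaa meet in 1 with "a" left. 0b->1: no, aa/ba meet in 1 with "a" left. Open state 2: 0b->2.
aa: 1a undefined. 1a->0: no, aa/aaaa meet in 0. 1a->1: no, aa/aaaa meet in 1. 1a->2: ok.
ab: 1b undefined. 1b->0: no, aba/a meet in 1. 1b->1: ok.
ba: 2a undefined. 2a->0: no, bbb/babbb meet in 2 with "bb" left. 2a->1: no, aa/aaaa meet in 2. 2a->2: no, aa/ba meet in 2. Open state 3: 2a->3.
bb: 2b undefined. 2b->0: ok.
baa: 3a undefined. 3a->0: ok.
bab: 3b undefined. 3b->0: no, babaab/aaaa meet in 0. 3b->1: no, babaab/bbabb meet in 1. 3b->2: no, bbb/bab meet in 2. 3b->3: no, babaab/bbabb meet in 1. Open state 4: 3b->4.
baba: 4a undefined. 4a->0: no, babaab/bbabb meet in 1. 4a->1: no, babaab/aaaa meet in 0. 4a->2: no, babaab/bab meet in 4. 4a->3: ok.
babb: 4b undefined. 4b->0: no, bbb/babbb meet in 2. 4b->1: ok.
All examples now run through 5 states with every (state, symbol) defined. Accept strings end in {2}, Reject strings end in {0,1,3,4}; accept={2}.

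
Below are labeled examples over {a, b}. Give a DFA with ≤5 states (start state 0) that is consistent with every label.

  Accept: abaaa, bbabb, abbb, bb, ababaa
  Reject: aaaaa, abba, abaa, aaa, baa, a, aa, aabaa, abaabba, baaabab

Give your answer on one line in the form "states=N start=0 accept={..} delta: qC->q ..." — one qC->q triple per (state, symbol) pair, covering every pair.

Fold the examples into a partial DFA from state 0: repeatedly fix the first undefined (state, symbol) met by the shortest-then-alphabetical prefix, trying targets in increasing order and rejecting any under which an Accept and a Reject string meet in one state with the same remainder; add a state when all current targets are rejected. Accepting states are where Accept strings end.
a: 0a undefined. 0a->0: ok.
b: 0b undefined. 0b->0: no, abaaa/aaaaa meet in 0. Open state 1: 0b->1.
ba: 1a undefined. 1a->0: no, abaaa/aaaaa meet in 0. 1a->1: no, abaaa/abaa meet in 1. Open state 2: 1a->2.
bb: 1b undefined. 1b->0: no, bbabb/aaaaa meet in 0. 1b->1: ok.
baa: 2a undefined. 2a->0: no, abaaa/aaaaa meet in 0. 2a->1: no, abaaa/abba meet in 2. 2a->2: no, abaaa/abba meet in 2. Open state 3: 2a->3.
abab: 2b undefined. 2b->0: no, ababaa/aaaaa meet in 0. 2b->1: no, ababaa/abaa meet in 3. 2b->2: no, bbabb/abba meet in 2. 2b->3: ok.
baaa: 3a undefined. 3a->0: no, abaaa/aaaaa meet in 0. 3a->1: no, ababaa/abba meet in 2. 3a->2: no, abaaa/abba meet in 2. 3a->3: no, abaaa/abaa meet in 3. Open state 4: 3a->4.
abaab: 3b undefined. 3b->0: no, bbabb/aaaaa meet in 0. 3b->1: ok.
baaab: 4b undefined. 4b->0: no, bbabb/baaabab meet in 1. 4b->1: ok.
ababaa: 4a undefined. 4a->0: no, ababaa/aaaaa meet in 0. 4a->1: ok.
All examples now run through 5 states with every (state, symbol) defined. Accept strings end in {1,4}, Reject strings end in {0,2,3}; accept={1,4}.

states=5 start=0 accept={1,4} delta: 0a->0 0b->1 1a->2 1b->1 2a->3 2b->3 3a->4 3b->1 4a->1 4b->1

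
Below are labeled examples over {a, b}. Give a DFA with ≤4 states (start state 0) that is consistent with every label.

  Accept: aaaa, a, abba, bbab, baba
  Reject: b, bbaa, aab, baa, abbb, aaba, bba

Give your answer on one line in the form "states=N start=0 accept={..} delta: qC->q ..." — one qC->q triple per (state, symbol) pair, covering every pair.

State merging on the prefix tree: take the shortest (then alphabetical) example prefix whose next move is undefined and point that move at state 0, else 1, else 2, ...; a target is out if some Accept/Reject pair would then sit in one state with the same input left (inseparable). If every existing state is out, open a new one.
a: 0a undefined. 0a->0: no, abba/bba meet in 0 with "bba" left. Open state 1: 0a->1.
b: 0b undefined. 0b->0: no, a/bba meet in 1. 0b->1: no, a/b meet in 1. Open state 2: 0b->2.
aa: 1a undefined. 1a->0: ok.
ab: 1b undefined. 1b->0: no, abba/aaba meet in 2 with "a" left. 1b->1: no, a/abbb meet in 1. 1b->2: no, abba/bba meet in 2 with "ba" left. Open state 3: 1b->3.
ba: 2a undefined. 2a->0: no, aaaa/aaba meet in 0. 2a->1: no, aaaa/baa meet in 0. 2a->2: no, baba/bba meet in 2 with "ba" left. 2a->3: ok.
bb: 2b undefined. 2b->0: no, aaaa/bbaa meet in 0. 2b->1: no, aaaa/bba meet in 0. 2b->2: ok.
abb: 3b undefined. 3b->0: ok.
baa: 3a undefined. 3a->0: no, aaaa/bbaa meet in 0. 3a->1: no, a/bbaa meet in 1. 3a->2: ok.
All examples now run through 4 states with every (state, symbol) defined. Accept strings end in {0,1}, Reject strings end in {2,3}; accept={0,1}.

states=4 start=0 accept={0,1} delta: 0a->1 0b->2 1a->0 1b->3 2a->3 2b->2 3a->2 3b->0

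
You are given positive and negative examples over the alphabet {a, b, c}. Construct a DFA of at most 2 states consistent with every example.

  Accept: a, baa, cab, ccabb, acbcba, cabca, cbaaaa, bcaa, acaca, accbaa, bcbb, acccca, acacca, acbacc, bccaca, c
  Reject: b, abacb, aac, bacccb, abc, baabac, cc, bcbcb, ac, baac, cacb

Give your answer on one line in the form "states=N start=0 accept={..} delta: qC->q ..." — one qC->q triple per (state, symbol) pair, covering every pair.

Fold the examples into a partial DFA from state 0: repeatedly fix the first undefined (state, symbol) met by the shortest-then-alphabetical prefix, trying targets in increasing order and rejecting any under which an Accept and a Reject string meet in one state with the same remainder; add a state when all current targets are rejected. Accepting states are where Accept strings end.
a: 0a undefined. 0a->0: no, c/aac meet in 0 with "c" left. Open state 1: 0a->1.
b: 0b undefined. 0b->0: ok.
c: 0c undefined. 0c->0: no, bcbb/b meet in 0. 0c->1: ok.
aa: 1a undefined. 1a->0: no, a/aac meet in 1. 1a->1: ok.
ab: 1b undefined. 1b->0: no, a/abc meet in 1. 1b->1: ok.
ac: 1c undefined. 1c->0: ok.
All examples now run through 2 states with every (state, symbol) defined. Accept strings end in {1}, Reject strings end in {0}; accept={1}.

states=2 start=0 accept={1} delta: 0a->1 0b->0 0c->1 1a->1 1b->1 1c->0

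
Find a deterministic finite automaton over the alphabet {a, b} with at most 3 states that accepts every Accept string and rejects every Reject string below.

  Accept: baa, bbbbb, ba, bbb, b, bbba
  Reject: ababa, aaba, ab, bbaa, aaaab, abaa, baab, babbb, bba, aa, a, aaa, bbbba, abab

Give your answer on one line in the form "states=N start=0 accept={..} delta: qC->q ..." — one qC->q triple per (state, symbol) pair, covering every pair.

states=3 start=0 accept={2} delta: 0a->1 0b->2 1a->1 1b->0 2a->2 2b->0

Grow the machine one transition at a time. Run the examples from 0; the earliest place one falls off (shortest prefix, ties alphabetical) gets sent to the lowest-numbered state that keeps every Accept/Reject pair distinguishable — a pair clashes when both reach the same state with identical unread suffix — and to a fresh state only if none does.
a: 0a undefined. 0a->0: no, baa/abaa meet in 0 with "baa" left. Open state 1: 0a->1.
b: 0b undefined. 0b->0: no, baa/bbaa meet in 1 with "a" left. 0b->1: no, baa/aaa meet in 1 with "aa" left. Open state 2: 0b->2.
aa: 1a undefined. 1a->0: no, ba/aaba meet in 2 with "a" left. 1a->1: ok.
ab: 1b undefined. 1b->0: ok.
ba: 2a undefined. 2a->0: no, baa/ababa meet in 1. 2a->1: no, baa/ababa meet in 1. 2a->2: ok.
bb: 2b undefined. 2b->0: ok.
All examples now run through 3 states with every (state, symbol) defined. Accept strings end in {2}, Reject strings end in {0,1}; accept={2}.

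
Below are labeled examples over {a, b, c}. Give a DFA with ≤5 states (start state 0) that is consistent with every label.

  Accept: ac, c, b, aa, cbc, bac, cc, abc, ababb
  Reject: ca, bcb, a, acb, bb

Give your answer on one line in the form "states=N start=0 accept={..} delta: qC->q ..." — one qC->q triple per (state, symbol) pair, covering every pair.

states=3 start=0 accept={0,2} delta: 0a->1 0b->2 0c->0 1a->0 1b->0 1c->2 2a->0 2b->1 2c->2

Fold the examples into a partial DFA from state 0: repeatedly fix the first undefined (state, symbol) met by the shortest-then-alphabetical prefix, trying targets in increasing order and rejecting any under which an Accept and a Reject string meet in one state with the same remainder; add a state when all current targets are rejected. Accepting states are where Accept strings end.
a: 0a undefined. 0a->0: no, aa/a meet in 0. Open state 1: 0a->1.
b: 0b undefined. 0b->0: no, b/bb meet in 0. 0b->1: no, b/a meet in 1. Open state 2: 0b->2.
c: 0c undefined. 0c->0: ok.
aa: 1a undefined. 1a->0: ok.
ab: 1b undefined. 1b->0: ok.
ac: 1c undefined. 1c->0: no, b/acb meet in 2. 1c->1: no, ac/ca meet in 1. 1c->2: ok.
ba: 2a undefined. 2a->0: ok.
bb: 2b undefined. 2b->0: no, c/acb meet in 0. 2b->1: ok.
bc: 2c undefined. 2c->0: no, ac/bcb meet in 2. 2c->1: no, c/bcb meet in 0. 2c->2: ok.
All examples now run through 3 states with every (state, symbol) defined. Accept strings end in {0,2}, Reject strings end in {1}; accept={0,2}.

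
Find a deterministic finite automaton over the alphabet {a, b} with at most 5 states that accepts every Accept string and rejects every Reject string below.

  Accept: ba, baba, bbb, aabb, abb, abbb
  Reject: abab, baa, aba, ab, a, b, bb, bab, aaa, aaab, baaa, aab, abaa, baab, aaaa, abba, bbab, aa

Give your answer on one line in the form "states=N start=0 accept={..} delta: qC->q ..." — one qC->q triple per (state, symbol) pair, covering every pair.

states=5 start=0 accept={0,4} delta: 0a->1 0b->2 1a->1 1b->3 2a->0 2b->3 3a->1 3b->4 4a->1 4b->0

Fold the examples into a partial DFA from state 0: repeatedly fix the first undefined (state, symbol) met by the shortest-then-alphabetical prefix, trying targets in increasing order and rejecting any under which an Accept and a Reject string meet in one state with the same remainder; add a state when all current targets are rejected. Accepting states are where Accept strings end.
a: 0a undefined. 0a->0: no, ba/aba meet in 0 with "ba" left. Open state 1: 0a->1.
b: 0b undefined. 0b->0: no, ba/a meet in 1. 0b->1: no, ba/aa meet in 1 with "a" left. Open state 2: 0b->2.
aa: 1a undefined. 1a->0: no, aabb/bb meet in 2 with "b" left. 1a->1: ok.
ab: 1b undefined. 1b->0: no, ba/abba meet in 2 with "a" left. 1b->1: no, aabb/abab meet in 1. 1b->2: no, ba/aba meet in 2 with "a" left. Open state 3: 1b->3.
ba: 2a undefined. 2a->0: ok.
bb: 2b undefined. 2b->0: no, ba/bb meet in 0. 2b->1: no, bbb/ab meet in 3. 2b->2: no, bbb/b meet in 2. 2b->3: ok.
aba: 3a undefined. 3a->0: no, ba/aba meet in 0. 3a->1: ok.
abb: 3b undefined. 3b->0: no, abbb/b meet in 2. 3b->1: no, bbb/baa meet in 1. 3b->2: no, ba/abba meet in 0. 3b->3: no, bbb/abab meet in 3. Open state 4: 3b->4.
abba: 4a undefined. 4a->0: no, ba/abba meet in 0. 4a->1: ok.
abbb: 4b undefined. 4b->0: ok.
All examples now run through 5 states with every (state, symbol) defined. Accept strings end in {0,4}, Reject strings end in {1,2,3}; accept={0,4}.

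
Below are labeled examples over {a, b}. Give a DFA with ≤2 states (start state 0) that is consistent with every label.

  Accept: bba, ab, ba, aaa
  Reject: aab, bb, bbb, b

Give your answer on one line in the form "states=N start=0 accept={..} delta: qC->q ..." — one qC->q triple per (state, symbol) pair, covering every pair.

states=2 start=0 accept={1} delta: 0a->1 0b->0 1a->0 1b->1

State merging on the prefix tree: take the shortest (then alphabetical) example prefix whose next move is undefined and point that move at state 0, else 1, else 2, ...; a target is out if some Accept/Reject pair would then sit in one state with the same input left (inseparable). If every existing state is out, open a new one.
a: 0a undefined. 0a->0: no, ab/aab meet in 0 with "b" left. Open state 1: 0a->1.
b: 0b undefined. 0b->0: ok.
aa: 1a undefined. 1a->0: ok.
ab: 1b undefined. 1b->0: no, ab/aab meet in 0. 1b->1: ok.
All examples now run through 2 states with every (state, symbol) defined. Accept strings end in {1}, Reject strings end in {0}; accept={1}.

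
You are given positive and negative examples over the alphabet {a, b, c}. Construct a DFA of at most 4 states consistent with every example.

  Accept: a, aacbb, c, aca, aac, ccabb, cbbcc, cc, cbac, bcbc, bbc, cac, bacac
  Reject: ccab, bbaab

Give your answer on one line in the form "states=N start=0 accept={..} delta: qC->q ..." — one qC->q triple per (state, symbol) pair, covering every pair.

State merging on the prefix tree: take the shortest (then alphabetical) example prefix whose next move is undefined and point that move at state 0, else 1, else 2, ...; a target is out if some Accept/Reject pair would then sit in one state with the same input left (inseparable). If every existing state is out, open a new one.
a: 0a undefined. 0a->0: ok.
b: 0b undefined. 0b->0: no, a/bbaab meet in 0. Open state 1: 0b->1.
c: 0c undefined. 0c->0: ok.
ba: 1a undefined. 1a->0: ok.
bb: 1b undefined. 1b->0: ok.
bc: 1c undefined. 1c->0: ok.
All examples now run through 2 states with every (state, symbol) defined. Accept strings end in {0}, Reject strings end in {1}; accept={0}.

states=2 start=0 accept={0} delta: 0a->0 0b->1 0c->0 1a->0 1b->0 1c->0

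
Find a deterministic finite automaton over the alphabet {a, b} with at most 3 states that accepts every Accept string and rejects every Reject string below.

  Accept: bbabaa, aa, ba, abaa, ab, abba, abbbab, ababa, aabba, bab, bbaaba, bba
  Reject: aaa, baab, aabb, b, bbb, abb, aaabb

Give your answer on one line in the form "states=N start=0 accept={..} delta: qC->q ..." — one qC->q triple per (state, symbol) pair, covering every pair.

State merging on the prefix tree: take the shortest (then alphabetical) example prefix whose next move is undefined and point that move at state 0, else 1, else 2, ...; a target is out if some Accept/Reject pair would then sit in one state with the same input left (inseparable). If every existing state is out, open a new one.
a: 0a undefined. 0a->0: no, aa/aaa meet in 0. Open state 1: 0a->1.
b: 0b undefined. 0b->0: ok.
aa: 1a undefined. 1a->0: no, aa/baab meet in 0. 1a->1: no, aa/aaa meet in 1. Open state 2: 1a->2.
ab: 1b undefined. 1b->0: no, ab/b meet in 0. 1b->1: no, bbabaa/aaa meet in 2 with "a" left. 1b->2: ok.
aaa: 2a undefined. 2a->0: ok.
aab: 2b undefined. 2b->0: ok.
All examples now run through 3 states with every (state, symbol) defined. Accept strings end in {1,2}, Reject strings end in {0}; accept={1,2}.

states=3 start=0 accept={1,2} delta: 0a->1 0b->0 1a->2 1b->2 2a->0 2b->0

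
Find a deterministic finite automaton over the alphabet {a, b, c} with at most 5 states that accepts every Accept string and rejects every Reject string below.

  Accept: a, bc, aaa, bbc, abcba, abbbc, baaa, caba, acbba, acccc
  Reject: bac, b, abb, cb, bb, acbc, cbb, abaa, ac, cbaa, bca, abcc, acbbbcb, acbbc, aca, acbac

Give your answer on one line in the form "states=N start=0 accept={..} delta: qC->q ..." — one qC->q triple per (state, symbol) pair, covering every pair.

State merging on the prefix tree: take the shortest (then alphabetical) example prefix whose next move is undefined and point that move at state 0, else 1, else 2, ...; a target is out if some Accept/Reject pair would then sit in one state with the same input left (inseparable). If every existing state is out, open a new one.
a: 0a undefined. 0a->0: ok.
b: 0b undefined. 0b->0: no, a/b meet in 0. Open state 1: 0b->1.
c: 0c undefined. 0c->0: no, a/ac meet in 0. 0c->1: no, bbc/acbc meet in 1 with "bc" left. Open state 2: 0c->2.
ba: 1a undefined. 1a->0: no, a/abaa meet in 0. 1a->1: no, bc/bac meet in 1 with "c" left. 1a->2: ok.
bb: 1b undefined. 1b->0: no, a/abb meet in 0. 1b->1: ok.
bc: 1c undefined. 1c->0: no, a/bca meet in 0. 1c->1: no, bc/b meet in 1. 1c->2: no, bc/ac meet in 2. Open state 3: 1c->3.
ca: 2a undefined. 2a->0: no, a/abaa meet in 0. 2a->1: no, baaa/ac meet in 2. 2a->2: no, baaa/abaa meet in 2. 2a->3: no, bc/abaa meet in 3. Open state 4: 2a->4.
cb: 2b undefined. 2b->0: no, a/cb meet in 0. 2b->1: no, bc/acbc meet in 3. 2b->2: no, baaa/cbaa meet in 4 with "a" left. 2b->3: no, bc/cb meet in 3. 2b->4: ok.
acc: 2c undefined. 2c->0: no, a/bac meet in 0. 2c->1: no, acccc/abcc meet in 3 with "c" left. 2c->2: no, acccc/bac meet in 2. 2c->3: no, bc/bac meet in 3. 2c->4: ok.
bca: 3a undefined. 3a->0: no, a/bca meet in 0. 3a->1: ok.
cab: 4b undefined. 4b->0: no, a/cbb meet in 0. 4b->1: no, bc/acbbc meet in 3. 4b->2: no, caba/bac meet in 4. 4b->3: no, bc/cbb meet in 3. 4b->4: ok.
cba: 4a undefined. 4a->0: no, a/cbaa meet in 0. 4a->1: no, bc/acbac meet in 3. 4a->2: no, baaa/ac meet in 2. 4a->3: ok.
abcb: 3b undefined. 3b->0: ok.
abcc: 3c undefined. 3c->0: no, a/abcc meet in 0. 3c->1: ok.
acbc: 4c undefined. 4c->0: no, a/acbc meet in 0. 4c->1: ok.
All examples now run through 5 states with every (state, symbol) defined. Accept strings end in {0,3}, Reject strings end in {1,2,4}; accept={0,3}.

states=5 start=0 accept={0,3} delta: 0a->0 0b->1 0c->2 1a->2 1b->1 1c->3 2a->4 2b->4 2c->4 3a->1 3b->0 3c->1 4a->3 4b->4 4c->1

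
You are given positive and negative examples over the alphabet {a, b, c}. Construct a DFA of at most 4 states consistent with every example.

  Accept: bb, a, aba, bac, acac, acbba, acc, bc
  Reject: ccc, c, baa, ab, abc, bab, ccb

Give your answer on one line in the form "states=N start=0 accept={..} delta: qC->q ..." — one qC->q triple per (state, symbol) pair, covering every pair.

Fold the examples into a partial DFA from state 0: repeatedly fix the first undefined (state, symbol) met by the shortest-then-alphabetical prefix, trying targets in increasing order and rejecting any under which an Accept and a Reject string meet in one state with the same remainder; add a state when all current targets are rejected. Accepting states are where Accept strings end.
a: 0a undefined. 0a->0: no, bc/abc meet in 0 with "bc" left. Open state 1: 0a->1.
b: 0b undefined. 0b->0: no, bc/c meet in 0 with "c" left. 0b->1: no, bb/ab meet in 1 with "b" left. Open state 2: 0b->2.
c: 0c undefined. 0c->0: ok.
ab: 1b undefined. 1b->0: ok.
ac: 1c undefined. 1c->0: no, acac/ccc meet in 0. 1c->1: ok.
ba: 2a undefined. 2a->0: no, a/baa meet in 1. 2a->1: ok.
bb: 2b undefined. 2b->0: no, bb/ccc meet in 0. 2b->1: ok.
bc: 2c undefined. 2c->0: no, bc/ccc meet in 0. 2c->1: ok.
aca: 1a undefined. 1a->0: no, acac/ccc meet in 0. 1a->1: no, bb/baa meet in 1. 1a->2: ok.
All examples now run through 3 states with every (state, symbol) defined. Accept strings end in {1}, Reject strings end in {0,2}; accept={1}.

states=3 start=0 accept={1} delta: 0a->1 0b->2 0c->0 1a->2 1b->0 1c->1 2a->1 2b->1 2c->1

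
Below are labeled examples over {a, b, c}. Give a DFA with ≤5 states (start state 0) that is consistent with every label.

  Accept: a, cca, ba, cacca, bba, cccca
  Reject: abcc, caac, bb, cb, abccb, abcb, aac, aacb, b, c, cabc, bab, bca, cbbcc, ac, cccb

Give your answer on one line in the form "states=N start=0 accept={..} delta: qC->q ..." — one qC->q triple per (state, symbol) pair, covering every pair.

states=3 start=0 accept={0} delta: 0a->0 0b->1 0c->2 1a->0 1b->1 1c->2 2a->1 2b->1 2c->1

Fold the examples into a partial DFA from state 0: repeatedly fix the first undefined (state, symbol) met by the shortest-then-alphabetical prefix, trying targets in increasing order and rejecting any under which an Accept and a Reject string meet in one state with the same remainder; add a state when all current targets are rejected. Accepting states are where Accept strings end.
a: 0a undefined. 0a->0: ok.
b: 0b undefined. 0b->0: no, a/bb meet in 0. Open state 1: 0b->1.
c: 0c undefined. 0c->0: no, a/caac meet in 0. 0c->1: no, cca/bca meet in 1 with "ca" left. Open state 2: 0c->2.
ba: 1a undefined. 1a->0: ok.
bb: 1b undefined. 1b->0: no, a/bb meet in 0. 1b->1: ok.
bc: 1c undefined. 1c->0: no, a/bca meet in 0. 1c->1: no, a/bca meet in 0. 1c->2: ok.
ca: 2a undefined. 2a->0: no, a/bca meet in 0. 2a->1: ok.
cb: 2b undefined. 2b->0: no, a/cb meet in 0. 2b->1: ok.
cc: 2c undefined. 2c->0: no, a/abcc meet in 0. 2c->1: ok.
All examples now run through 3 states with every (state, symbol) defined. Accept strings end in {0}, Reject strings end in {1,2}; accept={0}.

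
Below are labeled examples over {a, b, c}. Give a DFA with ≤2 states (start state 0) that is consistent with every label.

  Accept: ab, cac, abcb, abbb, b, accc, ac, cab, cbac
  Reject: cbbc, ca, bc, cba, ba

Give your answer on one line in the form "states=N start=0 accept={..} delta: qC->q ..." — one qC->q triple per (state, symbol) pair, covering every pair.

Grow the machine one transition at a time. Run the examples from 0; the earliest place one falls off (shortest prefix, ties alphabetical) gets sent to the lowest-numbered state that keeps every Accept/Reject pair distinguishable — a pair clashes when both reach the same state with identical unread suffix — and to a fresh state only if none does.
a: 0a undefined. 0a->0: ok.
b: 0b undefined. 0b->0: no, ab/ba meet in 0. Open state 1: 0b->1.
c: 0c undefined. 0c->0: no, cac/ca meet in 0. 0c->1: ok.
ba: 1a undefined. 1a->0: ok.
bc: 1c undefined. 1c->0: ok.
cb: 1b undefined. 1b->0: ok.
All examples now run through 2 states with every (state, symbol) defined. Accept strings end in {1}, Reject strings end in {0}; accept={1}.

states=2 start=0 accept={1} delta: 0a->0 0b->1 0c->1 1a->0 1b->0 1c->0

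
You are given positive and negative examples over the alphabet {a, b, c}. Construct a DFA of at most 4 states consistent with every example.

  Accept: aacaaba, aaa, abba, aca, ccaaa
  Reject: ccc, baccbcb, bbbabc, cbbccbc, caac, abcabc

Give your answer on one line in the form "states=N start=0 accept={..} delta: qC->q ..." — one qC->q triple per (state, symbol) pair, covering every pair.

State merging on the prefix tree: take the shortest (then alphabetical) example prefix whose next move is undefined and point that move at state 0, else 1, else 2, ...; a target is out if some Accept/Reject pair would then sit in one state with the same input left (inseparable). If every existing state is out, open a new one.
a: 0a undefined. 0a->0: ok.
b: 0b undefined. 0b->0: ok.
c: 0c undefined. 0c->0: no, aacaaba/ccc meet in 0. Open state 1: 0c->1.
ca: 1a undefined. 1a->0: ok.
cb: 1b undefined. 1b->0: ok.
cc: 1c undefined. 1c->0: no, aacaaba/baccbcb meet in 0. 1c->1: no, aacaaba/baccbcb meet in 0. Open state 2: 1c->2.
cca: 2a undefined. 2a->0: ok.
ccc: 2c undefined. 2c->0: no, aacaaba/ccc meet in 0. 2c->1: ok.
baccb: 2b undefined. 2b->0: no, aacaaba/baccbcb meet in 0. 2b->1: ok.
All examples now run through 3 states with every (state, symbol) defined. Accept strings end in {0}, Reject strings end in {1,2}; accept={0}.

states=3 start=0 accept={0} delta: 0a->0 0b->0 0c->1 1a->0 1b->0 1c->2 2a->0 2b->1 2c->1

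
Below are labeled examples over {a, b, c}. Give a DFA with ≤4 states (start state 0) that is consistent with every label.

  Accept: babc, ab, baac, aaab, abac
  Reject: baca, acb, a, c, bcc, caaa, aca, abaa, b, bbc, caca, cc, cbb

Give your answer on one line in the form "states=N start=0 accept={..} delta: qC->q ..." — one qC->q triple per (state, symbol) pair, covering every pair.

State merging on the prefix tree: take the shortest (then alphabetical) example prefix whose next move is undefined and point that move at state 0, else 1, else 2, ...; a target is out if some Accept/Reject pair would then sit in one state with the same input left (inseparable). If every existing state is out, open a new one.
a: 0a undefined. 0a->0: no, ab/b meet in 0 with "b" left. Open state 1: 0a->1.
b: 0b undefined. 0b->0: ok.
c: 0c undefined. 0c->0: ok.
aa: 1a undefined. 1a->0: no, baac/c meet in 0. 1a->1: ok.
ab: 1b undefined. 1b->0: no, babc/c meet in 0. 1b->1: no, ab/a meet in 1. Open state 2: 1b->2.
ac: 1c undefined. 1c->0: no, baac/acb meet in 0. 1c->1: no, ab/acb meet in 2. 1c->2: ok.
aba: 2a undefined. 2a->0: no, abac/baca meet in 0. 2a->1: ok.
acb: 2b undefined. 2b->0: ok.
babc: 2c undefined. 2c->0: no, babc/acb meet in 0. 2c->1: no, babc/baca meet in 1. 2c->2: ok.
All examples now run through 3 states with every (state, symbol) defined. Accept strings end in {2}, Reject strings end in {0,1}; accept={2}.

states=3 start=0 accept={2} delta: 0a->1 0b->0 0c->0 1a->1 1b->2 1c->2 2a->1 2b->0 2c->2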